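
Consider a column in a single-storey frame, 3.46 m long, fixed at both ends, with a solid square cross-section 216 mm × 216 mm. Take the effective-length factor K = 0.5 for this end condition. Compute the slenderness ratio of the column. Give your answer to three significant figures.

For a square r = a/√12 = 216/√12 = 62.35 mm
L_e = K·L = 0.5 × 3.46 m = 1.730 m = 1730.0 mm
λ = L_e / r_min = 1730.0 / 62.35 = 27.7

λ ≈ 27.7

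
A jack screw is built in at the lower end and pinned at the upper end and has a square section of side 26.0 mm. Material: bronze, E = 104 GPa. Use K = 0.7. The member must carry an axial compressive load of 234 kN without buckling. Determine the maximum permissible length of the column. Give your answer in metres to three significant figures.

I = a⁴/12 = 26.0⁴/12 = 3.808×10^4 mm⁴
I = 3.808×10^-8 m⁴
At the buckling limit P_cr = P = 2.340×10^5 N
From P_cr = π²EI/(K·L)²:  L = (1/K)·√(π²EI/P_cr) = (1/0.7)·√(π²×1.04×10^11×3.808×10^-8/2.340×10^5)
L = 0.584 m

L_max ≈ 0.584 m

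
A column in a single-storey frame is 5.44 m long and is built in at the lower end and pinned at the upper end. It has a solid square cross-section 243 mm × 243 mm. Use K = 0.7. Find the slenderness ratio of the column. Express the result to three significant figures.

For a square r = a/√12 = 243/√12 = 70.15 mm
L_e = K·L = 0.7 × 5.44 m = 3.808 m = 3808.0 mm
λ = L_e / r_min = 3808.0 / 70.15 = 54.3

λ ≈ 54.3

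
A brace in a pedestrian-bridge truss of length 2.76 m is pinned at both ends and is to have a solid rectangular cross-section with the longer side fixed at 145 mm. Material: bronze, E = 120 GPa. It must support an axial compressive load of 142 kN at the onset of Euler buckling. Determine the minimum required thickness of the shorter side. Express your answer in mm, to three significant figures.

L_e = K·L = 1 × 2.76 = 2.760 m
Required I = P_cr·L_e²/(π²E) = 1.420×10^5 × 2.760² / (π² × 1.20×10^11) = 9.133×10^-7 m⁴
I_req = 9.133×10^5 mm⁴
Rectangle, weak axis: I_min = h·b³/12 with h = 145 mm fixed  ⇒  b = (12I/h)^(1/3) = 42.3 mm

b ≈ 42.3 mm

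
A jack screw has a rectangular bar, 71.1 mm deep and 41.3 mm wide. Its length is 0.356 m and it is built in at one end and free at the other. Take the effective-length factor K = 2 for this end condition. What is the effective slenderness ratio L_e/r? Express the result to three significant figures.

λ ≈ 59.7

For a rectangle r_min = b/√12 = 41.3/√12 = 11.92 mm
L_e = K·L = 2 × 0.356 m = 0.7120 m = 712.00 mm
λ = L_e / r_min = 712.00 / 11.92 = 59.7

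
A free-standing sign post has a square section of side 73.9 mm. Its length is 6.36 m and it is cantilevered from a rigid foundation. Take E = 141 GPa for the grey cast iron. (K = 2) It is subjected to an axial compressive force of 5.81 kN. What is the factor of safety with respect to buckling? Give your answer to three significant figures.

n ≈ 3.68

I = a⁴/12 = 73.9⁴/12 = 2.485×10^6 mm⁴
I = 2.485×10^6 mm⁴ = 2.485×10^-6 m⁴
Effective length L_e = K·L = 2 × 6.36 = 12.72 m
P_cr = π²EI / L_e² = π² × 141×10⁹ × 2.485×10^-6 / 12.72² = 2.138×10^4 N
Factor of safety n = P_cr / P = 21.377 / 5.81 = 3.68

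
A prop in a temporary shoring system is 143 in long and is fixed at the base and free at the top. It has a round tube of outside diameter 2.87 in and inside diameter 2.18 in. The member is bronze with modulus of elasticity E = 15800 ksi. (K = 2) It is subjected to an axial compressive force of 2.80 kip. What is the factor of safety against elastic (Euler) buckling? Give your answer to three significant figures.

n ≈ 1.51

d_o = 2.87 in, d_i = 2.18 in
I = π(d_o⁴ − d_i⁴)/64 = π(2.87⁴ − 2.180⁴)/64 = 2.222 in⁴
Effective length L_e = K·L = 2 × 143 = 286.0 in
P_cr = π²EI / L_e² = π² × 15800×10³ × 2.222 / 286.0² = 4.236×10^3 lb
Factor of safety n = P_cr / P = 4.2357 / 2.80 = 1.51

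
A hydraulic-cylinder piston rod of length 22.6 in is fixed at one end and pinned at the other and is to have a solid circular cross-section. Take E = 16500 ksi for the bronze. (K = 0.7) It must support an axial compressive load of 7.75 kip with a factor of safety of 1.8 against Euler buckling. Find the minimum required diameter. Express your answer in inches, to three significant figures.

Required P_cr = n·P = 1.8 × 7.75 = 13.95 kip
L_e = K·L = 0.7 × 22.6 = 15.82 in
Required I = P_cr·L_e²/(π²E) = 1.395×10^4 × 15.82² / (π² × 1.65×10^7) = 2.144×10^-2 in⁴
Solid circle: I = πd⁴/64  ⇒  d = (64I/π)^(1/4) = (64×2.144×10^-2/π)^(1/4) = 0.813 in

d ≈ 0.813 in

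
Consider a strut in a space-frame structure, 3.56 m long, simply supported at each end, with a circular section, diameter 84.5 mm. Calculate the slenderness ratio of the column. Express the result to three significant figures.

λ ≈ 169

I = πd⁴/64 = π×84.5⁴/64 = 2.503×10^6 mm⁴
A = 5.608×10^3 mm²;  r_min = √(I/A) = √(2.503×10^6/5.608×10^3) = 21.12 mm
L_e = K·L = 1 × 3.56 m = 3.560 m = 3560.0 mm
λ = L_e / r_min = 3560.0 / 21.12 = 169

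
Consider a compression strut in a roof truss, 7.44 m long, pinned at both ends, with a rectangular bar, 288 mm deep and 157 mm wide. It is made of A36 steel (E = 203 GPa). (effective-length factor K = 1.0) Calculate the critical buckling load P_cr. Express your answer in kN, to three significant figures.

P_cr ≈ 3360 kN

Buckling occurs about the weak axis: I_min = h·b³/12 with b = 157 mm (the shorter side).
I_min = 288×157³/12 = 9.288×10^7 mm⁴
I = 9.288×10^7 mm⁴ = 9.288×10^-5 m⁴
Effective length L_e = K·L = 1 × 7.44 = 7.440 m
P_cr = π²EI / L_e² = π² × 203×10⁹ × 9.288×10^-5 / 7.440² = 3.362×10^6 N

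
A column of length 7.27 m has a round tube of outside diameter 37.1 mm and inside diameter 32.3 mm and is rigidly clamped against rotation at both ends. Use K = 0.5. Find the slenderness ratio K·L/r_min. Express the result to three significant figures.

λ ≈ 296

d_o = 37.1 mm, d_i = 32.3 mm
I = π(d_o⁴ − d_i⁴)/64 = π(37.1⁴ − 32.30⁴)/64 = 3.957×10^4 mm⁴
A = 261.6 mm²;  r_min = √(I/A) = √(3.957×10^4/261.6) = 12.30 mm
L_e = K·L = 0.5 × 7.27 m = 3.635 m = 3635.0 mm
λ = L_e / r_min = 3635.0 / 12.30 = 296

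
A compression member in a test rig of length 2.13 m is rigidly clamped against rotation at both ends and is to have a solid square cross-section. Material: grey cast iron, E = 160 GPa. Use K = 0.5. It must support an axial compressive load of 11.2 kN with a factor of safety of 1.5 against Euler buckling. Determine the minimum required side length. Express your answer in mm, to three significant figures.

a ≈ 19.5 mm

Required P_cr = n·P = 1.5 × 11.2 = 16.80 kN
L_e = K·L = 0.5 × 2.13 = 1.065 m
Required I = P_cr·L_e²/(π²E) = 1.680×10^4 × 1.065² / (π² × 1.60×10^11) = 1.207×10^-8 m⁴
I_req = 1.207×10^4 mm⁴
Solid square: I = a⁴/12  ⇒  a = (12I)^(1/4) = (12×1.207×10^4)^(1/4) = 19.5 mm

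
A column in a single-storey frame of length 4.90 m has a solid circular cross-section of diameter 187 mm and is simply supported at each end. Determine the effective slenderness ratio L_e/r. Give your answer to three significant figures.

λ ≈ 105

For a solid circle r = d/4 = 187/4 = 46.75 mm
L_e = K·L = 1 × 4.90 m = 4.900 m = 4900.0 mm
λ = L_e / r_min = 4900.0 / 46.75 = 105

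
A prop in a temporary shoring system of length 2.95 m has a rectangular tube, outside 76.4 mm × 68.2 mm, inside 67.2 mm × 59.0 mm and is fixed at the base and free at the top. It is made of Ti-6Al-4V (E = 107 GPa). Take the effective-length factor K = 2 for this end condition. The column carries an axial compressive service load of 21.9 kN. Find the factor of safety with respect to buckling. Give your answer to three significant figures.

Weak-axis I_min = (h_o·b_o³ − h_i·b_i³)/12 with b_o = 68.2, b_i = 59.00 mm (shorter outer/inner sides).
I_min = (76.4×68.2³ − 67.20×59.00³)/12 = 8.695×10^5 mm⁴
I = 8.695×10^5 mm⁴ = 8.695×10^-7 m⁴
Effective length L_e = K·L = 2 × 2.95 = 5.900 m
P_cr = π²EI / L_e² = π² × 107×10⁹ × 8.695×10^-7 / 5.900² = 2.638×10^4 N
Factor of safety n = P_cr / P = 26.378 / 21.9 = 1.20

n ≈ 1.20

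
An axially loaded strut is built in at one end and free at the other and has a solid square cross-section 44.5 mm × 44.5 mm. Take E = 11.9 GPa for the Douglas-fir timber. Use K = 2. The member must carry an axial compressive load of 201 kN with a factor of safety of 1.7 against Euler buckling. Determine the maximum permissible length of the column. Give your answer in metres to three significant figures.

I = a⁴/12 = 44.5⁴/12 = 3.268×10^5 mm⁴
I = 3.268×10^-7 m⁴
Required critical load P_cr = n·P = 1.7 × 201 = 341.7 kN = 3.417×10^5 N
From P_cr = π²EI/(K·L)²:  L = (1/K)·√(π²EI/P_cr) = (1/2)·√(π²×1.19×10^10×3.268×10^-7/3.417×10^5)
L = 0.168 m

L_max ≈ 0.168 m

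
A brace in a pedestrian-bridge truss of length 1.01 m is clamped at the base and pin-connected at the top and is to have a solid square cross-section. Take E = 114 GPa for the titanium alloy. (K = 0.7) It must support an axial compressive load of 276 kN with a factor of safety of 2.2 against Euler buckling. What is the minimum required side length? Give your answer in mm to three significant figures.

Required P_cr = n·P = 2.2 × 276 = 607.2 kN
L_e = K·L = 0.7 × 1.01 = 0.7070 m
Required I = P_cr·L_e²/(π²E) = 6.072×10^5 × 0.7070² / (π² × 1.14×10^11) = 2.698×10^-7 m⁴
I_req = 2.698×10^5 mm⁴
Solid square: I = a⁴/12  ⇒  a = (12I)^(1/4) = (12×2.698×10^5)^(1/4) = 42.4 mm

a ≈ 42.4 mm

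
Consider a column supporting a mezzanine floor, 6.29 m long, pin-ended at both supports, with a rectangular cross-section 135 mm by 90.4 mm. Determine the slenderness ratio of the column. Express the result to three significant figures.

Buckling occurs about the weak axis: I_min = h·b³/12 with b = 90.4 mm (the shorter side).
I_min = 135×90.4³/12 = 8.311×10^6 mm⁴
A = 1.220×10^4 mm²;  r_min = √(I/A) = √(8.311×10^6/1.220×10^4) = 26.10 mm
L_e = K·L = 1 × 6.29 m = 6.290 m = 6290.0 mm
λ = L_e / r_min = 6290.0 / 26.10 = 241

λ ≈ 241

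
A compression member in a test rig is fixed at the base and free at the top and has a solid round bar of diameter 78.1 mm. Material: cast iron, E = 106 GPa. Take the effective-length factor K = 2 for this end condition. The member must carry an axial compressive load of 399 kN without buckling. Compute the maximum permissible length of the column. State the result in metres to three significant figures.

I = πd⁴/64 = π×78.1⁴/64 = 1.826×10^6 mm⁴
I = 1.826×10^-6 m⁴
At the buckling limit P_cr = P = 3.990×10^5 N
From P_cr = π²EI/(K·L)²:  L = (1/K)·√(π²EI/P_cr) = (1/2)·√(π²×1.06×10^11×1.826×10^-6/3.990×10^5)
L = 1.09 m

L_max ≈ 1.09 m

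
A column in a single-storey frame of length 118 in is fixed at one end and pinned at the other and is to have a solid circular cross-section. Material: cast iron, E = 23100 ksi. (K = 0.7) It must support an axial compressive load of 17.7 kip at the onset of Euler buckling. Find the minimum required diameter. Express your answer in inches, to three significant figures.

d ≈ 1.81 in

L_e = K·L = 0.7 × 118 = 82.60 in
Required I = P_cr·L_e²/(π²E) = 1.770×10^4 × 82.60² / (π² × 2.31×10^7) = 0.5297 in⁴
Solid circle: I = πd⁴/64  ⇒  d = (64I/π)^(1/4) = (64×0.5297/π)^(1/4) = 1.81 in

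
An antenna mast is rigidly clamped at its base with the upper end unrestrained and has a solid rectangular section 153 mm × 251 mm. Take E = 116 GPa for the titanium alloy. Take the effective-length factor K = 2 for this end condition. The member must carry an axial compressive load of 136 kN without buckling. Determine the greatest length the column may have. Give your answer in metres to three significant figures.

L_max ≈ 12.6 m

Buckling occurs about the weak axis: I_min = h·b³/12 with b = 153 mm (the shorter side).
I_min = 251×153³/12 = 7.491×10^7 mm⁴
I = 7.491×10^-5 m⁴
At the buckling limit P_cr = P = 1.360×10^5 N
From P_cr = π²EI/(K·L)²:  L = (1/K)·√(π²EI/P_cr) = (1/2)·√(π²×1.16×10^11×7.491×10^-5/1.360×10^5)
L = 12.6 m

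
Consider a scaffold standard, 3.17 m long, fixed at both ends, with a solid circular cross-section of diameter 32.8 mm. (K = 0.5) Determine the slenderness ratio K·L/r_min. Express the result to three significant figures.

λ ≈ 193

For a solid circle r = d/4 = 32.8/4 = 8.200 mm
L_e = K·L = 0.5 × 3.17 m = 1.585 m = 1585.0 mm
λ = L_e / r_min = 1585.0 / 8.200 = 193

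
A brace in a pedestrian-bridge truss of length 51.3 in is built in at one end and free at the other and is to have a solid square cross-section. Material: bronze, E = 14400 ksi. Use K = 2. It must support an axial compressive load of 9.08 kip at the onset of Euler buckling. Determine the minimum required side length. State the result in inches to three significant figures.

a ≈ 1.69 in

L_e = K·L = 2 × 51.3 = 102.6 in
Required I = P_cr·L_e²/(π²E) = 9.080×10^3 × 102.6² / (π² × 1.44×10^7) = 0.6725 in⁴
Solid square: I = a⁴/12  ⇒  a = (12I)^(1/4) = (12×0.6725)^(1/4) = 1.69 in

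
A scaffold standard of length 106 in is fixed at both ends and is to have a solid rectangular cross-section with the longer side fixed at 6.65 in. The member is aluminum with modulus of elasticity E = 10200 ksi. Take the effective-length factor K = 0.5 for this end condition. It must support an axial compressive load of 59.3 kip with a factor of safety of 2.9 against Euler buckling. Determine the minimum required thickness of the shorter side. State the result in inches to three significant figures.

Required P_cr = n·P = 2.9 × 59.3 = 172.0 kip
L_e = K·L = 0.5 × 106 = 53.00 in
Required I = P_cr·L_e²/(π²E) = 1.720×10^5 × 53.00² / (π² × 1.02×10^7) = 4.798 in⁴
Rectangle, weak axis: I_min = h·b³/12 with h = 6.65 in fixed  ⇒  b = (12I/h)^(1/3) = 2.05 in

b ≈ 2.05 in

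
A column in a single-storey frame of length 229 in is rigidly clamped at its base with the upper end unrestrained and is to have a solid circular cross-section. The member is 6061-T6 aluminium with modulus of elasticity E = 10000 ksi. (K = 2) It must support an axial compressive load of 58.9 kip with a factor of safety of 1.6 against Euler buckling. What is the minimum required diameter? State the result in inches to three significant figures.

Required P_cr = n·P = 1.6 × 58.9 = 94.24 kip
L_e = K·L = 2 × 229 = 458.0 in
Required I = P_cr·L_e²/(π²E) = 9.424×10^4 × 458.0² / (π² × 1.00×10^7) = 200.3 in⁴
Solid circle: I = πd⁴/64  ⇒  d = (64I/π)^(1/4) = (64×200.3/π)^(1/4) = 7.99 in

d ≈ 7.99 in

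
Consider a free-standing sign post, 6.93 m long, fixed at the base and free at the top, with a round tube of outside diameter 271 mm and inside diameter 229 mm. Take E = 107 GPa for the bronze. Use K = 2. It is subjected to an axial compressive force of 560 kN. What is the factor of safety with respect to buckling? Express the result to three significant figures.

d_o = 271 mm, d_i = 229 mm
I = π(d_o⁴ − d_i⁴)/64 = π(271⁴ − 229.0⁴)/64 = 1.298×10^8 mm⁴
I = 1.298×10^8 mm⁴ = 1.298×10^-4 m⁴
Effective length L_e = K·L = 2 × 6.93 = 13.86 m
P_cr = π²EI / L_e² = π² × 107×10⁹ × 1.298×10^-4 / 13.86² = 7.134×10^5 N
Factor of safety n = P_cr / P = 713.36 / 560 = 1.27

n ≈ 1.27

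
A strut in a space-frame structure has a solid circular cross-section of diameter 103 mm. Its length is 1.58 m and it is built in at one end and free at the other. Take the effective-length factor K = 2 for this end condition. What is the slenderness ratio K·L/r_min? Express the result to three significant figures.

λ ≈ 123

For a solid circle r = d/4 = 103/4 = 25.75 mm
L_e = K·L = 2 × 1.58 m = 3.160 m = 3160.0 mm
λ = L_e / r_min = 3160.0 / 25.75 = 123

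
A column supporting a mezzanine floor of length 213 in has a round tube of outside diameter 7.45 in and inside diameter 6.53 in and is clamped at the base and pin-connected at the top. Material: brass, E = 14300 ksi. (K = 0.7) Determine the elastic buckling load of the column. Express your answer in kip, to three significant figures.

d_o = 7.45 in, d_i = 6.53 in
I = π(d_o⁴ − d_i⁴)/64 = π(7.45⁴ − 6.530⁴)/64 = 61.96 in⁴
Effective length L_e = K·L = 0.7 × 213 = 149.1 in
P_cr = π²EI / L_e² = π² × 14300×10³ × 61.96 / 149.1² = 3.934×10^5 lb

P_cr ≈ 393 kip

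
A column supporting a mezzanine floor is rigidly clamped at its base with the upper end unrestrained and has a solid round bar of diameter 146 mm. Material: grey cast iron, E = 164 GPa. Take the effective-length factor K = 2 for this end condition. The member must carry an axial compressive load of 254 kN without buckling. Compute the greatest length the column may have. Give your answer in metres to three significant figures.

I = πd⁴/64 = π×146⁴/64 = 2.230×10^7 mm⁴
I = 2.230×10^-5 m⁴
At the buckling limit P_cr = P = 2.540×10^5 N
From P_cr = π²EI/(K·L)²:  L = (1/K)·√(π²EI/P_cr) = (1/2)·√(π²×1.64×10^11×2.230×10^-5/2.540×10^5)
L = 5.96 m

L_max ≈ 5.96 m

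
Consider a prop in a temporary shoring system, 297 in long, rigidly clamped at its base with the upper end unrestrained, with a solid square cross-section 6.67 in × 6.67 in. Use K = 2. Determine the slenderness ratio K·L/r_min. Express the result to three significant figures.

For a square r = a/√12 = 6.67/√12 = 1.925 in
L_e = K·L = 2 × 297 = 594.0 in
λ = L_e / r_min = 594.00 / 1.925 = 308

λ ≈ 308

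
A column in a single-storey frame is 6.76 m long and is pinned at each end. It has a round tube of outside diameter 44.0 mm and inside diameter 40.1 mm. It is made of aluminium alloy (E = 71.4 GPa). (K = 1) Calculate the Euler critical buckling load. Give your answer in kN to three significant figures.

d_o = 44.0 mm, d_i = 40.1 mm
I = π(d_o⁴ − d_i⁴)/64 = π(44.0⁴ − 40.10⁴)/64 = 5.706×10^4 mm⁴
I = 5.706×10^4 mm⁴ = 5.706×10^-8 m⁴
Effective length L_e = K·L = 1 × 6.76 = 6.760 m
P_cr = π²EI / L_e² = π² × 71.4×10⁹ × 5.706×10^-8 / 6.760² = 879.9 N

P_cr ≈ 0.880 kN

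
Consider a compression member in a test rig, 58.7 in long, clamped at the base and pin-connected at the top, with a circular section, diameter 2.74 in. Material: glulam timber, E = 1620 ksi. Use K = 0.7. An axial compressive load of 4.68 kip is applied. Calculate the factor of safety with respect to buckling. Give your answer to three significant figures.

n ≈ 5.60

I = πd⁴/64 = π×2.74⁴/64 = 2.767 in⁴
Effective length L_e = K·L = 0.7 × 58.7 = 41.09 in
P_cr = π²EI / L_e² = π² × 1620×10³ × 2.767 / 41.09² = 2.620×10^4 lb
Factor of safety n = P_cr / P = 26.201 / 4.68 = 5.60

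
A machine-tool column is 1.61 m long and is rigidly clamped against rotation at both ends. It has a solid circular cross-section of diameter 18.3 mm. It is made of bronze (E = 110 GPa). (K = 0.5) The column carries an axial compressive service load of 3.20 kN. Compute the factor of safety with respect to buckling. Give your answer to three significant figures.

n ≈ 2.88

I = πd⁴/64 = π×18.3⁴/64 = 5.505×10^3 mm⁴
I = 5.505×10^3 mm⁴ = 5.505×10^-9 m⁴
Effective length L_e = K·L = 0.5 × 1.61 = 0.8050 m
P_cr = π²EI / L_e² = π² × 110×10⁹ × 5.505×10^-9 / 0.8050² = 9.223×10^3 N
Factor of safety n = P_cr / P = 9.2231 / 3.20 = 2.88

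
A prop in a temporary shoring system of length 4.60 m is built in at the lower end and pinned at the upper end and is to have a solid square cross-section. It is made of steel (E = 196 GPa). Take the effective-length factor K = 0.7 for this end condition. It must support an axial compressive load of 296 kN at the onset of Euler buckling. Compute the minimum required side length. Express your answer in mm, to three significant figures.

L_e = K·L = 0.7 × 4.60 = 3.220 m
Required I = P_cr·L_e²/(π²E) = 2.960×10^5 × 3.220² / (π² × 1.96×10^11) = 1.587×10^-6 m⁴
I_req = 1.587×10^6 mm⁴
Solid square: I = a⁴/12  ⇒  a = (12I)^(1/4) = (12×1.587×10^6)^(1/4) = 66.1 mm

a ≈ 66.1 mm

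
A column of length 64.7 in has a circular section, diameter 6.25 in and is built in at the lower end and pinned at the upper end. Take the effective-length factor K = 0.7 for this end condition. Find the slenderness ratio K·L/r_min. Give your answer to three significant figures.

λ ≈ 29.0

For a solid circle r = d/4 = 6.25/4 = 1.562 in
L_e = K·L = 0.7 × 64.7 = 45.29 in
λ = L_e / r_min = 45.290 / 1.562 = 29.0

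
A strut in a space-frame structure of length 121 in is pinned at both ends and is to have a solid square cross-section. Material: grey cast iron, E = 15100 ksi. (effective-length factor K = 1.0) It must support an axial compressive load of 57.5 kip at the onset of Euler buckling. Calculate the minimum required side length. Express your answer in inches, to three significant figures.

L_e = K·L = 1 × 121 = 121.0 in
Required I = P_cr·L_e²/(π²E) = 5.750×10^4 × 121.0² / (π² × 1.51×10^7) = 5.649 in⁴
Solid square: I = a⁴/12  ⇒  a = (12I)^(1/4) = (12×5.649)^(1/4) = 2.87 in

a ≈ 2.87 in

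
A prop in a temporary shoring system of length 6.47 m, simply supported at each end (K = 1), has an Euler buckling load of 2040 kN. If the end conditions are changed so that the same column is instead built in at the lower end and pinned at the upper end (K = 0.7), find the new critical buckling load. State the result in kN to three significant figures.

P_cr ∝ 1/K², so P_cr,new = P_cr,old × (K_old/K_new)² = 2040 × (1/0.7)²
= 2040 × 2.041 = 4160 kN

P_cr ≈ 4160 kN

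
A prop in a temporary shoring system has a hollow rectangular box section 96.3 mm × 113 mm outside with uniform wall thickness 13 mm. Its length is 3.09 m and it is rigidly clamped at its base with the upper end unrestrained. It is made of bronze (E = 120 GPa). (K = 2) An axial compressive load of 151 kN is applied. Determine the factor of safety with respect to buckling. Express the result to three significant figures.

Inner dimensions: h_i = 113 − 2×13 = 87.00 mm, b_i = 96.3 − 2×13 = 70.30 mm
Weak-axis I_min = (h_o·b_o³ − h_i·b_i³)/12 with b_o = 96.3, b_i = 70.30 mm (shorter outer/inner sides).
I_min = (113×96.3³ − 87.00×70.30³)/12 = 5.891×10^6 mm⁴
I = 5.891×10^6 mm⁴ = 5.891×10^-6 m⁴
Effective length L_e = K·L = 2 × 3.09 = 6.180 m
P_cr = π²EI / L_e² = π² × 120×10⁹ × 5.891×10^-6 / 6.180² = 1.827×10^5 N
Factor of safety n = P_cr / P = 182.67 / 151 = 1.21

n ≈ 1.21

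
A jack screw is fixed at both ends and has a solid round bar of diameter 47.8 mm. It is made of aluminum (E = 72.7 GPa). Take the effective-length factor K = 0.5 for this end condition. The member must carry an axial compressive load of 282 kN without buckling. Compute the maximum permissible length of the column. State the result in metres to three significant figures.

L_max ≈ 1.61 m

I = πd⁴/64 = π×47.8⁴/64 = 2.563×10^5 mm⁴
I = 2.563×10^-7 m⁴
At the buckling limit P_cr = P = 2.820×10^5 N
From P_cr = π²EI/(K·L)²:  L = (1/K)·√(π²EI/P_cr) = (1/0.5)·√(π²×7.27×10^10×2.563×10^-7/2.820×10^5)
L = 1.61 m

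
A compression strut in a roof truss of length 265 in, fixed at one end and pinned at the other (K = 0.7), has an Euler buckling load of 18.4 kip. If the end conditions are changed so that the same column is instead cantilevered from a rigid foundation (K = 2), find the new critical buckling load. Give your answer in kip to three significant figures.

P_cr ≈ 2.25 kip

P_cr ∝ 1/K², so P_cr,new = P_cr,old × (K_old/K_new)² = 18.4 × (0.7/2)²
= 18.4 × 0.1225 = 2.25 kip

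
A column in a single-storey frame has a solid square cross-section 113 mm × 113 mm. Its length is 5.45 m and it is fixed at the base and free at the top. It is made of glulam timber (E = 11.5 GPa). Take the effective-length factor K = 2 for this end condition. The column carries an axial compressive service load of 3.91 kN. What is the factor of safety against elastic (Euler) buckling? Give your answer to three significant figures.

I = a⁴/12 = 113⁴/12 = 1.359×10^7 mm⁴
I = 1.359×10^7 mm⁴ = 1.359×10^-5 m⁴
Effective length L_e = K·L = 2 × 5.45 = 10.90 m
P_cr = π²EI / L_e² = π² × 11.5×10⁹ × 1.359×10^-5 / 10.90² = 1.298×10^4 N
Factor of safety n = P_cr / P = 12.980 / 3.91 = 3.32

n ≈ 3.32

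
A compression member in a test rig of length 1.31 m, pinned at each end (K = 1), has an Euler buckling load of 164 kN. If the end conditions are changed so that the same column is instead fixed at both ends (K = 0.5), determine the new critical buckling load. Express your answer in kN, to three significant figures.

P_cr ≈ 656 kN

P_cr ∝ 1/K², so P_cr,new = P_cr,old × (K_old/K_new)² = 164 × (1/0.5)²
= 164 × 4.000 = 656 kN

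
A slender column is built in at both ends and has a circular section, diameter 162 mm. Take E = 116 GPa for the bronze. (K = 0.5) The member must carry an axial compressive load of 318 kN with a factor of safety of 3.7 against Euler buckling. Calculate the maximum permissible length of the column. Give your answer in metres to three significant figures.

I = πd⁴/64 = π×162⁴/64 = 3.381×10^7 mm⁴
I = 3.381×10^-5 m⁴
Required critical load P_cr = n·P = 3.7 × 318 = 1177 kN = 1.177×10^6 N
From P_cr = π²EI/(K·L)²:  L = (1/K)·√(π²EI/P_cr) = (1/0.5)·√(π²×1.16×10^11×3.381×10^-5/1.177×10^6)
L = 11.5 m

L_max ≈ 11.5 m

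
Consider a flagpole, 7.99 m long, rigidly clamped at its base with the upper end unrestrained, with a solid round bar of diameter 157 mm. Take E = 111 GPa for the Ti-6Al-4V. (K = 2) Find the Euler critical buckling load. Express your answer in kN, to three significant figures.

I = πd⁴/64 = π×157⁴/64 = 2.982×10^7 mm⁴
I = 2.982×10^7 mm⁴ = 2.982×10^-5 m⁴
Effective length L_e = K·L = 2 × 7.99 = 15.98 m
P_cr = π²EI / L_e² = π² × 111×10⁹ × 2.982×10^-5 / 15.98² = 1.279×10^5 N

P_cr ≈ 128 kN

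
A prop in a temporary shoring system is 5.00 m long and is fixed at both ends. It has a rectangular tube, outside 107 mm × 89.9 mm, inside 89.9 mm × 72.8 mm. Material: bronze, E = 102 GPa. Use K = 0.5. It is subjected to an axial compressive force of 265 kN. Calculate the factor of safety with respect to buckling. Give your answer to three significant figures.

n ≈ 2.18

Weak-axis I_min = (h_o·b_o³ − h_i·b_i³)/12 with b_o = 89.9, b_i = 72.80 mm (shorter outer/inner sides).
I_min = (107×89.9³ − 89.90×72.80³)/12 = 3.588×10^6 mm⁴
I = 3.588×10^6 mm⁴ = 3.588×10^-6 m⁴
Effective length L_e = K·L = 0.5 × 5.00 = 2.500 m
P_cr = π²EI / L_e² = π² × 102×10⁹ × 3.588×10^-6 / 2.500² = 5.779×10^5 N
Factor of safety n = P_cr / P = 577.94 / 265 = 2.18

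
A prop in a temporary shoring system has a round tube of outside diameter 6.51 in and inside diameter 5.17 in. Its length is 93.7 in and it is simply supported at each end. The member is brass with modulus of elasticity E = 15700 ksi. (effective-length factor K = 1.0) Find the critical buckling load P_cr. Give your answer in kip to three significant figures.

P_cr ≈ 937 kip

d_o = 6.51 in, d_i = 5.17 in
I = π(d_o⁴ − d_i⁴)/64 = π(6.51⁴ − 5.170⁴)/64 = 53.09 in⁴
Effective length L_e = K·L = 1 × 93.7 = 93.70 in
P_cr = π²EI / L_e² = π² × 15700×10³ × 53.09 / 93.70² = 9.371×10^5 lb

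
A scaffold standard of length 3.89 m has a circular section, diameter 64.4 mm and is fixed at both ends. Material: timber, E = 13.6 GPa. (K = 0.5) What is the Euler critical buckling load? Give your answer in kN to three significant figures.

I = πd⁴/64 = π×64.4⁴/64 = 8.443×10^5 mm⁴
I = 8.443×10^5 mm⁴ = 8.443×10^-7 m⁴
Effective length L_e = K·L = 0.5 × 3.89 = 1.945 m
P_cr = π²EI / L_e² = π² × 13.6×10⁹ × 8.443×10^-7 / 1.945² = 2.996×10^4 N

P_cr ≈ 30.0 kN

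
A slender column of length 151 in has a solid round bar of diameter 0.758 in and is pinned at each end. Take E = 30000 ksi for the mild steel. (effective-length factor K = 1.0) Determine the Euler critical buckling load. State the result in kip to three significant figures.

I = πd⁴/64 = π×0.758⁴/64 = 1.620×10^-2 in⁴
Effective length L_e = K·L = 1 × 151 = 151.0 in
P_cr = π²EI / L_e² = π² × 30000×10³ × 1.620×10^-2 / 151.0² = 210.4 lb

P_cr ≈ 0.210 kip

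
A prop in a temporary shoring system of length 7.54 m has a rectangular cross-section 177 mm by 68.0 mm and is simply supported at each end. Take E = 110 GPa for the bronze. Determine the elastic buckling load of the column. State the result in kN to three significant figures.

Buckling occurs about the weak axis: I_min = h·b³/12 with b = 68.0 mm (the shorter side).
I_min = 177×68.0³/12 = 4.638×10^6 mm⁴
I = 4.638×10^6 mm⁴ = 4.638×10^-6 m⁴
Effective length L_e = K·L = 1 × 7.54 = 7.540 m
P_cr = π²EI / L_e² = π² × 110×10⁹ × 4.638×10^-6 / 7.540² = 8.857×10^4 N

P_cr ≈ 88.6 kN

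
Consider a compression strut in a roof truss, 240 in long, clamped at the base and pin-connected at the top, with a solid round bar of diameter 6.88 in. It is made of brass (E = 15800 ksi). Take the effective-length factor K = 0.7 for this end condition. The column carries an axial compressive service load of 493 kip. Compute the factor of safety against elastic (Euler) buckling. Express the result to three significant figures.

n ≈ 1.23

I = πd⁴/64 = π×6.88⁴/64 = 110.0 in⁴
Effective length L_e = K·L = 0.7 × 240 = 168.0 in
P_cr = π²EI / L_e² = π² × 15800×10³ × 110.0 / 168.0² = 6.077×10^5 lb
Factor of safety n = P_cr / P = 607.66 / 493 = 1.23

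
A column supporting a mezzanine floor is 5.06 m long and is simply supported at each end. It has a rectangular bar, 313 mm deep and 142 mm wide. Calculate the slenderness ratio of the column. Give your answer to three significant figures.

For a rectangle r_min = b/√12 = 142/√12 = 40.99 mm
L_e = K·L = 1 × 5.06 m = 5.060 m = 5060.0 mm
λ = L_e / r_min = 5060.0 / 40.99 = 123

λ ≈ 123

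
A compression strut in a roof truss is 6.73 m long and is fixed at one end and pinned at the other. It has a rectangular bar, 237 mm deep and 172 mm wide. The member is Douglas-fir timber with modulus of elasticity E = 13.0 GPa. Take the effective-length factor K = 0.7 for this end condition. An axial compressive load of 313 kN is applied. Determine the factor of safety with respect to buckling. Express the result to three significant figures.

Buckling occurs about the weak axis: I_min = h·b³/12 with b = 172 mm (the shorter side).
I_min = 237×172³/12 = 1.005×10^8 mm⁴
I = 1.005×10^8 mm⁴ = 1.005×10^-4 m⁴
Effective length L_e = K·L = 0.7 × 6.73 = 4.711 m
P_cr = π²EI / L_e² = π² × 13.0×10⁹ × 1.005×10^-4 / 4.711² = 5.810×10^5 N
Factor of safety n = P_cr / P = 580.99 / 313 = 1.86

n ≈ 1.86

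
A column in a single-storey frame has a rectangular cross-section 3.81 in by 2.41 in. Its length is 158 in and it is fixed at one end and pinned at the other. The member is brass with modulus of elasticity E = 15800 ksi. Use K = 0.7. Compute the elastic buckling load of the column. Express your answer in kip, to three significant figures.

Buckling occurs about the weak axis: I_min = h·b³/12 with b = 2.41 in (the shorter side).
I_min = 3.81×2.41³/12 = 4.444 in⁴
Effective length L_e = K·L = 0.7 × 158 = 110.6 in
P_cr = π²EI / L_e² = π² × 15800×10³ × 4.444 / 110.6² = 5.666×10^4 lb

P_cr ≈ 56.7 kip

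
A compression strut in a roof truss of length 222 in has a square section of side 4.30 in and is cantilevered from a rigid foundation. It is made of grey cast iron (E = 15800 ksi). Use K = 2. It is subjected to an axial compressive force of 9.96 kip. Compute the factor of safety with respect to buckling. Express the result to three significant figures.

n ≈ 2.26

I = a⁴/12 = 4.30⁴/12 = 28.49 in⁴
Effective length L_e = K·L = 2 × 222 = 444.0 in
P_cr = π²EI / L_e² = π² × 15800×10³ × 28.49 / 444.0² = 2.254×10^4 lb
Factor of safety n = P_cr / P = 22.536 / 9.96 = 2.26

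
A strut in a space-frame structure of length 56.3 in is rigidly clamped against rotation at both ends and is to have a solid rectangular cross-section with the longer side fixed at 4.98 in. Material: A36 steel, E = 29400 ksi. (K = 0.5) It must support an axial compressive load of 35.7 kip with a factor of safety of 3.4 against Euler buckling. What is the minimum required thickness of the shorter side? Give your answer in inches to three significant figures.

b ≈ 0.928 in

Required P_cr = n·P = 3.4 × 35.7 = 121.4 kip
L_e = K·L = 0.5 × 56.3 = 28.15 in
Required I = P_cr·L_e²/(π²E) = 1.214×10^5 × 28.15² / (π² × 2.94×10^7) = 0.3315 in⁴
Rectangle, weak axis: I_min = h·b³/12 with h = 4.98 in fixed  ⇒  b = (12I/h)^(1/3) = 0.928 in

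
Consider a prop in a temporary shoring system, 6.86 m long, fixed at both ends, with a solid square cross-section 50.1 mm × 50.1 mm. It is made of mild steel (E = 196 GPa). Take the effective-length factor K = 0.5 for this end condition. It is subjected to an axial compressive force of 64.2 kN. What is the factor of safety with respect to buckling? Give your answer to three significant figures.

I = a⁴/12 = 50.1⁴/12 = 5.250×10^5 mm⁴
I = 5.250×10^5 mm⁴ = 5.250×10^-7 m⁴
Effective length L_e = K·L = 0.5 × 6.86 = 3.430 m
P_cr = π²EI / L_e² = π² × 196×10⁹ × 5.250×10^-7 / 3.430² = 8.633×10^4 N
Factor of safety n = P_cr / P = 86.325 / 64.2 = 1.34

n ≈ 1.34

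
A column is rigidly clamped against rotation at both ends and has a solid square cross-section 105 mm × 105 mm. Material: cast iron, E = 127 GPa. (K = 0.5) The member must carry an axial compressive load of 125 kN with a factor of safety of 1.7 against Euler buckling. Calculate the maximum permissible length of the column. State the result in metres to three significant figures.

I = a⁴/12 = 105⁴/12 = 1.013×10^7 mm⁴
I = 1.013×10^-5 m⁴
Required critical load P_cr = n·P = 1.7 × 125 = 212.5 kN = 2.125×10^5 N
From P_cr = π²EI/(K·L)²:  L = (1/K)·√(π²EI/P_cr) = (1/0.5)·√(π²×1.27×10^11×1.013×10^-5/2.125×10^5)
L = 15.5 m

L_max ≈ 15.5 m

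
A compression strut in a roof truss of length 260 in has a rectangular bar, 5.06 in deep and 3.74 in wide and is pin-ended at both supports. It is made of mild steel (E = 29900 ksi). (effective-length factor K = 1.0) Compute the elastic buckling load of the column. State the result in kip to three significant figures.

P_cr ≈ 96.3 kip

Buckling occurs about the weak axis: I_min = h·b³/12 with b = 3.74 in (the shorter side).
I_min = 5.06×3.74³/12 = 22.06 in⁴
Effective length L_e = K·L = 1 × 260 = 260.0 in
P_cr = π²EI / L_e² = π² × 29900×10³ × 22.06 / 260.0² = 9.630×10^4 lb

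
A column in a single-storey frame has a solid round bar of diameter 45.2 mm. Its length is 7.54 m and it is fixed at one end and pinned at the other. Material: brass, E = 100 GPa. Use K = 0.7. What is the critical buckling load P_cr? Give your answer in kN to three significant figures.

P_cr ≈ 7.26 kN

I = πd⁴/64 = π×45.2⁴/64 = 2.049×10^5 mm⁴
I = 2.049×10^5 mm⁴ = 2.049×10^-7 m⁴
Effective length L_e = K·L = 0.7 × 7.54 = 5.278 m
P_cr = π²EI / L_e² = π² × 100×10⁹ × 2.049×10^-7 / 5.278² = 7.259×10^3 N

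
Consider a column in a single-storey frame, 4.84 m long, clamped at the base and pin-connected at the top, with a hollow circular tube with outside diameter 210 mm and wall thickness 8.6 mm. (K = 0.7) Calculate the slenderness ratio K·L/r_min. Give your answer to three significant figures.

Inner diameter d_i = 210 − 2×8.6 = 192.8 mm
I = π(d_o⁴ − d_i⁴)/64 = π(210⁴ − 192.8⁴)/64 = 2.764×10^7 mm⁴
A = 5.441×10^3 mm²;  r_min = √(I/A) = √(2.764×10^7/5.441×10^3) = 71.27 mm
L_e = K·L = 0.7 × 4.84 m = 3.388 m = 3388.0 mm
λ = L_e / r_min = 3388.0 / 71.27 = 47.5

λ ≈ 47.5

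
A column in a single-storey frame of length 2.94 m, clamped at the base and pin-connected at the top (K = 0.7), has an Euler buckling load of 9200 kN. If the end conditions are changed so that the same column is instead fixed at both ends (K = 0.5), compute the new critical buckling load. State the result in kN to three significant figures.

P_cr ∝ 1/K², so P_cr,new = P_cr,old × (K_old/K_new)² = 9200 × (0.7/0.5)²
= 9200 × 1.960 = 18000 kN

P_cr ≈ 18000 kN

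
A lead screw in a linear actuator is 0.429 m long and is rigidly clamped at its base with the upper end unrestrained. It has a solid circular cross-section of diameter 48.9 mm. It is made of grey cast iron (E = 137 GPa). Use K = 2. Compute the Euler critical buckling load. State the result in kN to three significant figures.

I = πd⁴/64 = π×48.9⁴/64 = 2.807×10^5 mm⁴
I = 2.807×10^5 mm⁴ = 2.807×10^-7 m⁴
Effective length L_e = K·L = 2 × 0.429 = 0.8580 m
P_cr = π²EI / L_e² = π² × 137×10⁹ × 2.807×10^-7 / 0.8580² = 5.155×10^5 N

P_cr ≈ 516 kN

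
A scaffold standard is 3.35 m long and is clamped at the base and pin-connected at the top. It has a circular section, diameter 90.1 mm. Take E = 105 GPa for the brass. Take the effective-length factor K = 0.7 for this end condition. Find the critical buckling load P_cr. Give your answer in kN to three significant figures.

P_cr ≈ 610 kN

I = πd⁴/64 = π×90.1⁴/64 = 3.235×10^6 mm⁴
I = 3.235×10^6 mm⁴ = 3.235×10^-6 m⁴
Effective length L_e = K·L = 0.7 × 3.35 = 2.345 m
P_cr = π²EI / L_e² = π² × 105×10⁹ × 3.235×10^-6 / 2.345² = 6.096×10^5 N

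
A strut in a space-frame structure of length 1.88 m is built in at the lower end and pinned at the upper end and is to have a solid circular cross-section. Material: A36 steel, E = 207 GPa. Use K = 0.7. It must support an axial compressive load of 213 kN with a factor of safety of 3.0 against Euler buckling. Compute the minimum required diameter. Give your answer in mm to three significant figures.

d ≈ 57.6 mm

Required P_cr = n·P = 3.0 × 213 = 639.0 kN
L_e = K·L = 0.7 × 1.88 = 1.316 m
Required I = P_cr·L_e²/(π²E) = 6.390×10^5 × 1.316² / (π² × 2.07×10^11) = 5.417×10^-7 m⁴
I_req = 5.417×10^5 mm⁴
Solid circle: I = πd⁴/64  ⇒  d = (64I/π)^(1/4) = (64×5.417×10^5/π)^(1/4) = 57.6 mm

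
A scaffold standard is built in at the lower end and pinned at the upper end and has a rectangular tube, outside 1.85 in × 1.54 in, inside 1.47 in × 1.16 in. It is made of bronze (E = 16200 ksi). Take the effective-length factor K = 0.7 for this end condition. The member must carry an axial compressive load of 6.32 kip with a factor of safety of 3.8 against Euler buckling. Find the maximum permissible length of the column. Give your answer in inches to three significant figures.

Weak-axis I_min = (h_o·b_o³ − h_i·b_i³)/12 with b_o = 1.54, b_i = 1.160 in (shorter outer/inner sides).
I_min = (1.85×1.54³ − 1.470×1.160³)/12 = 0.3718 in⁴
Required critical load P_cr = n·P = 3.8 × 6.32 = 24.02 kip = 2.402×10^4 lb
From P_cr = π²EI/(K·L)²:  L = (1/K)·√(π²EI/P_cr) = (1/0.7)·√(π²×1.62×10^7×0.3718/2.402×10^4)
L = 71.1 in

L_max ≈ 71.1 in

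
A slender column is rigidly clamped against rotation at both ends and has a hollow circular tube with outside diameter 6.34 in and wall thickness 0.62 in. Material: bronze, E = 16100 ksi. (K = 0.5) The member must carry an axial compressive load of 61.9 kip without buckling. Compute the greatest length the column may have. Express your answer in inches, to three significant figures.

L_max ≈ 688 in

Inner diameter d_i = 6.34 − 2×0.62 = 5.100 in
I = π(d_o⁴ − d_i⁴)/64 = π(6.34⁴ − 5.100⁴)/64 = 46.10 in⁴
At the buckling limit P_cr = P = 6.190×10^4 lb
From P_cr = π²EI/(K·L)²:  L = (1/K)·√(π²EI/P_cr) = (1/0.5)·√(π²×1.61×10^7×46.10/6.190×10^4)
L = 688 in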